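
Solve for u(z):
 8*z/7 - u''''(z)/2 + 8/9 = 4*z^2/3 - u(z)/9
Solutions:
 u(z) = C1*exp(-2^(1/4)*sqrt(3)*z/3) + C2*exp(2^(1/4)*sqrt(3)*z/3) + C3*sin(2^(1/4)*sqrt(3)*z/3) + C4*cos(2^(1/4)*sqrt(3)*z/3) + 12*z^2 - 72*z/7 - 8


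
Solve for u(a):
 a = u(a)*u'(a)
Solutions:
 u(a) = -sqrt(C1 + a^2)
 u(a) = sqrt(C1 + a^2)


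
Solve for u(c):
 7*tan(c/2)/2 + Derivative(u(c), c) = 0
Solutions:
 u(c) = C1 + 7*log(cos(c/2))


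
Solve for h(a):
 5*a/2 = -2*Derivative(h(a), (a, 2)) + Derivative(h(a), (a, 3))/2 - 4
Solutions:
 h(a) = C1 + C2*a + C3*exp(4*a) - 5*a^3/24 - 37*a^2/32


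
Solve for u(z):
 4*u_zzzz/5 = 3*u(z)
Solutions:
 u(z) = C1*exp(-15^(1/4)*sqrt(2)*z/2) + C2*exp(15^(1/4)*sqrt(2)*z/2) + C3*sin(15^(1/4)*sqrt(2)*z/2) + C4*cos(15^(1/4)*sqrt(2)*z/2)


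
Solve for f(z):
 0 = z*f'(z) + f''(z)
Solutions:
 f(z) = C1 + C2*erf(sqrt(2)*z/2)


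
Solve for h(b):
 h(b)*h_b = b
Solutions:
 h(b) = -sqrt(C1 + b^2)
 h(b) = sqrt(C1 + b^2)


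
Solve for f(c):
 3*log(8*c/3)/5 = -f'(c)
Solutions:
 f(c) = C1 - 3*c*log(c)/5 - 9*c*log(2)/5 + 3*c/5 + 3*c*log(3)/5


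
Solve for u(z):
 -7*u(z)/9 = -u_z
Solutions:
 u(z) = C1*exp(7*z/9)


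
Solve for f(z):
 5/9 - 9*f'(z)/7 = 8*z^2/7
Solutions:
 f(z) = C1 - 8*z^3/27 + 35*z/81


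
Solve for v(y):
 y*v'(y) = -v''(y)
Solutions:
 v(y) = C1 + C2*erf(sqrt(2)*y/2)


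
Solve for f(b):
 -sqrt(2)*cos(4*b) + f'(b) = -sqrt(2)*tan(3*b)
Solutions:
 f(b) = C1 + sqrt(2)*log(cos(3*b))/3 + sqrt(2)*sin(4*b)/4


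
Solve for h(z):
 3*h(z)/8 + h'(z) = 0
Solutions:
 h(z) = C1*exp(-3*z/8)


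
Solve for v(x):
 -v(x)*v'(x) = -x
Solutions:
 v(x) = -sqrt(C1 + x^2)
 v(x) = sqrt(C1 + x^2)


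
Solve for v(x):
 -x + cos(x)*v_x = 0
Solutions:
 v(x) = C1 + Integral(x/cos(x), x)


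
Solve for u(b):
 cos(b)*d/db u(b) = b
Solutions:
 u(b) = C1 + Integral(b/cos(b), b)


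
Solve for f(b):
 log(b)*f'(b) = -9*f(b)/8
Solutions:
 f(b) = C1*exp(-9*li(b)/8)


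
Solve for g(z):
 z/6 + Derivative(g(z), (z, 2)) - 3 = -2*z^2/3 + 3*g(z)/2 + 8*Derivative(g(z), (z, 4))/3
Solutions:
 g(z) = 4*z^2/9 + z/9 + (C1*sin(sqrt(3)*z*sin(atan(sqrt(15))/2)/2) + C2*cos(sqrt(3)*z*sin(atan(sqrt(15))/2)/2))*exp(-sqrt(3)*z*cos(atan(sqrt(15))/2)/2) + (C3*sin(sqrt(3)*z*sin(atan(sqrt(15))/2)/2) + C4*cos(sqrt(3)*z*sin(atan(sqrt(15))/2)/2))*exp(sqrt(3)*z*cos(atan(sqrt(15))/2)/2) - 38/27


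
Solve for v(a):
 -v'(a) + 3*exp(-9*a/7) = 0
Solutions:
 v(a) = C1 - 7*exp(-9*a/7)/3


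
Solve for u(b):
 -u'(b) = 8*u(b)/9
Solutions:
 u(b) = C1*exp(-8*b/9)


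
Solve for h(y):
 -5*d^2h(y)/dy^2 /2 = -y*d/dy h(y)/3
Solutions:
 h(y) = C1 + C2*erfi(sqrt(15)*y/15)


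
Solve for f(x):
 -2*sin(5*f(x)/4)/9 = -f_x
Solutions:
 -2*x/9 + 2*log(cos(5*f(x)/4) - 1)/5 - 2*log(cos(5*f(x)/4) + 1)/5 = C1


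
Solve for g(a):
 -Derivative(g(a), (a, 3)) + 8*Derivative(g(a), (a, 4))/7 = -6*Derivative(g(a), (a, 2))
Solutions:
 g(a) = C1 + C2*a + (C3*sin(sqrt(1295)*a/16) + C4*cos(sqrt(1295)*a/16))*exp(7*a/16)


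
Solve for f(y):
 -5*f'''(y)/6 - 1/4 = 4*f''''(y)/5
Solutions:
 f(y) = C1 + C2*y + C3*y^2 + C4*exp(-25*y/24) - y^3/20


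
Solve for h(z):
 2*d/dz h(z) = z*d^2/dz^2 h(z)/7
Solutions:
 h(z) = C1 + C2*z^15


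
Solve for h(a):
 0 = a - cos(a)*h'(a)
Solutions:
 h(a) = C1 + Integral(a/cos(a), a)


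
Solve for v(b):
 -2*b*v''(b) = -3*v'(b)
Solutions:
 v(b) = C1 + C2*b^(5/2)


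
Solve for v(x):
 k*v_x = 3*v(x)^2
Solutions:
 v(x) = -k/(C1*k + 3*x)


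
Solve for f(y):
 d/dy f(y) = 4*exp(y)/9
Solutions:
 f(y) = C1 + 4*exp(y)/9


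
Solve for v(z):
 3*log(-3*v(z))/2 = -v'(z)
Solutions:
 2*Integral(1/(log(-_y) + log(3)), (_y, v(z)))/3 = C1 - z


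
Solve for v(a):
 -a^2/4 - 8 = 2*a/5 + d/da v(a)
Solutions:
 v(a) = C1 - a^3/12 - a^2/5 - 8*a


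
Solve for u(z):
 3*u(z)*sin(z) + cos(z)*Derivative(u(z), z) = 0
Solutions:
 u(z) = C1*cos(z)^3


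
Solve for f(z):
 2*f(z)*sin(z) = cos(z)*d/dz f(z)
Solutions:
 f(z) = C1/cos(z)^2


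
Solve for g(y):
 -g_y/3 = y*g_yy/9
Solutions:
 g(y) = C1 + C2/y^2


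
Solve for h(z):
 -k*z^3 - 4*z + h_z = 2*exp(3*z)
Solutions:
 h(z) = C1 + k*z^4/4 + 2*z^2 + 2*exp(3*z)/3


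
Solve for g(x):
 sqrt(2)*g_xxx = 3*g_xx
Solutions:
 g(x) = C1 + C2*x + C3*exp(3*sqrt(2)*x/2)


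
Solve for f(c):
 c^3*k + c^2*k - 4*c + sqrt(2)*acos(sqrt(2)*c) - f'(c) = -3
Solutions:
 f(c) = C1 + c^4*k/4 + c^3*k/3 - 2*c^2 + 3*c + sqrt(2)*(c*acos(sqrt(2)*c) - sqrt(2)*sqrt(1 - 2*c^2)/2)


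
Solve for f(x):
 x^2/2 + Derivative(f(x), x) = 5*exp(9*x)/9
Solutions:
 f(x) = C1 - x^3/6 + 5*exp(9*x)/81


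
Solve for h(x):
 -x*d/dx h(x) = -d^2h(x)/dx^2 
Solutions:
 h(x) = C1 + C2*erfi(sqrt(2)*x/2)


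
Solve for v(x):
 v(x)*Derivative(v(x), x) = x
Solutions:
 v(x) = -sqrt(C1 + x^2)
 v(x) = sqrt(C1 + x^2)


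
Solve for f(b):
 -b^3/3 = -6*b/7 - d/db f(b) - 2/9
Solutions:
 f(b) = C1 + b^4/12 - 3*b^2/7 - 2*b/9


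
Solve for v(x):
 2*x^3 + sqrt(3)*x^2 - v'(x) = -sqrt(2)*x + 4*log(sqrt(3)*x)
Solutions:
 v(x) = C1 + x^4/2 + sqrt(3)*x^3/3 + sqrt(2)*x^2/2 - 4*x*log(x) - x*log(9) + 4*x


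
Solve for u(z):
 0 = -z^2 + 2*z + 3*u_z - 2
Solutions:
 u(z) = C1 + z^3/9 - z^2/3 + 2*z/3


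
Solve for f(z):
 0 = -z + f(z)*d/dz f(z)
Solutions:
 f(z) = -sqrt(C1 + z^2)
 f(z) = sqrt(C1 + z^2)


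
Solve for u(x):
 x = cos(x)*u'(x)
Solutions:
 u(x) = C1 + Integral(x/cos(x), x)


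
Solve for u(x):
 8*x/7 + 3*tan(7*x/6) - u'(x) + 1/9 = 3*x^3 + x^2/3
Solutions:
 u(x) = C1 - 3*x^4/4 - x^3/9 + 4*x^2/7 + x/9 - 18*log(cos(7*x/6))/7


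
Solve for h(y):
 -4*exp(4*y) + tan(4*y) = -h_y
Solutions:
 h(y) = C1 + exp(4*y) + log(cos(4*y))/4


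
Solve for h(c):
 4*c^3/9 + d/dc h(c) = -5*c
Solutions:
 h(c) = C1 - c^4/9 - 5*c^2/2


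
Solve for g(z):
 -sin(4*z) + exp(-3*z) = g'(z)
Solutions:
 g(z) = C1 + cos(4*z)/4 - exp(-3*z)/3


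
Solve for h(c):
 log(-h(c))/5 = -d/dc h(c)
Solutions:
 -li(-h(c)) = C1 - c/5


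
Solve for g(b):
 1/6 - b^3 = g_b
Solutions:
 g(b) = C1 - b^4/4 + b/6


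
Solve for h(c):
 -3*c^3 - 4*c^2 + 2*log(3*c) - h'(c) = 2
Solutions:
 h(c) = C1 - 3*c^4/4 - 4*c^3/3 + 2*c*log(c) - 4*c + 2*c*log(3)


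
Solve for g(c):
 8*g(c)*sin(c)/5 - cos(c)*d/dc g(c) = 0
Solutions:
 g(c) = C1/cos(c)^(8/5)


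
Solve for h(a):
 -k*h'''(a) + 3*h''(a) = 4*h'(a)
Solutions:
 h(a) = C1 + C2*exp(a*(3 - sqrt(9 - 16*k))/(2*k)) + C3*exp(a*(sqrt(9 - 16*k) + 3)/(2*k))


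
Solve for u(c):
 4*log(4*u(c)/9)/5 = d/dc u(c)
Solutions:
 -5*Integral(1/(log(_y) - 2*log(3) + 2*log(2)), (_y, u(c)))/4 = C1 - c


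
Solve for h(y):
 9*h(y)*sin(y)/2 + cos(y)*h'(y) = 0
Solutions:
 h(y) = C1*cos(y)^(9/2)


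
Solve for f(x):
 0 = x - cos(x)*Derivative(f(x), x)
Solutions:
 f(x) = C1 + Integral(x/cos(x), x)


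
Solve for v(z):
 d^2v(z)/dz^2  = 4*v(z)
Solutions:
 v(z) = C1*exp(-2*z) + C2*exp(2*z)


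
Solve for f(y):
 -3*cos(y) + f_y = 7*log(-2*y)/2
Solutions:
 f(y) = C1 + 7*y*log(-y)/2 - 7*y/2 + 7*y*log(2)/2 + 3*sin(y)


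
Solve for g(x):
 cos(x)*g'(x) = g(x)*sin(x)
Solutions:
 g(x) = C1/cos(x)


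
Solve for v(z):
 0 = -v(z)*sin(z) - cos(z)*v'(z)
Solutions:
 v(z) = C1*cos(z)


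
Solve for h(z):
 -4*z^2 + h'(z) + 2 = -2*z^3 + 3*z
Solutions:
 h(z) = C1 - z^4/2 + 4*z^3/3 + 3*z^2/2 - 2*z


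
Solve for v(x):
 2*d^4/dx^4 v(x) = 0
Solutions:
 v(x) = C1 + C2*x + C3*x^2 + C4*x^3


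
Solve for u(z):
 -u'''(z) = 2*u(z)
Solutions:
 u(z) = C3*exp(-2^(1/3)*z) + (C1*sin(2^(1/3)*sqrt(3)*z/2) + C2*cos(2^(1/3)*sqrt(3)*z/2))*exp(2^(1/3)*z/2)


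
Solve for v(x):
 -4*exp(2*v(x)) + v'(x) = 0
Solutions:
 v(x) = log(-sqrt(-1/(C1 + 4*x))) - log(2)/2
 v(x) = log(-1/(C1 + 4*x))/2 - log(2)/2


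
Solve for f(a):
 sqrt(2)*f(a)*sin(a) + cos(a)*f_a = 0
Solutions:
 f(a) = C1*cos(a)^(sqrt(2))


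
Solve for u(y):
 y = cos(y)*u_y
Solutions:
 u(y) = C1 + Integral(y/cos(y), y)


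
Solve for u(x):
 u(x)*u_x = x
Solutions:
 u(x) = -sqrt(C1 + x^2)
 u(x) = sqrt(C1 + x^2)


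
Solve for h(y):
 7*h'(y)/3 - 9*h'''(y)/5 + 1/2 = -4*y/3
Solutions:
 h(y) = C1 + C2*exp(-sqrt(105)*y/9) + C3*exp(sqrt(105)*y/9) - 2*y^2/7 - 3*y/14


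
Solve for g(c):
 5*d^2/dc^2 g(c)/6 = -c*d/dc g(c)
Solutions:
 g(c) = C1 + C2*erf(sqrt(15)*c/5)


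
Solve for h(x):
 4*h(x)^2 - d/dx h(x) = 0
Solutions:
 h(x) = -1/(C1 + 4*x)


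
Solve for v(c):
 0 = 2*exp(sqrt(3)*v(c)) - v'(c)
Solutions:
 v(c) = sqrt(3)*(2*log(-1/(C1 + 2*c)) - log(3))/6


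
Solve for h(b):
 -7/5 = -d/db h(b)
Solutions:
 h(b) = C1 + 7*b/5


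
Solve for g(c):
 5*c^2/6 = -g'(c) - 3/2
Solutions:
 g(c) = C1 - 5*c^3/18 - 3*c/2


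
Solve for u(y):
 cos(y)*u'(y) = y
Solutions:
 u(y) = C1 + Integral(y/cos(y), y)


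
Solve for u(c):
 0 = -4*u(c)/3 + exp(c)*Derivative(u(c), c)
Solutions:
 u(c) = C1*exp(-4*exp(-c)/3)


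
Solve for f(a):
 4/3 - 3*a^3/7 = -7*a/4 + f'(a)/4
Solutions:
 f(a) = C1 - 3*a^4/7 + 7*a^2/2 + 16*a/3


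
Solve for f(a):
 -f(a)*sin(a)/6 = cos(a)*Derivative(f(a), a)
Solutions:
 f(a) = C1*cos(a)^(1/6)


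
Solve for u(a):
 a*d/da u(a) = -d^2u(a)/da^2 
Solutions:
 u(a) = C1 + C2*erf(sqrt(2)*a/2)


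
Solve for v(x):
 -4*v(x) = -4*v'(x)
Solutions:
 v(x) = C1*exp(x)


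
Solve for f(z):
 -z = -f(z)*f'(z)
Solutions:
 f(z) = -sqrt(C1 + z^2)
 f(z) = sqrt(C1 + z^2)


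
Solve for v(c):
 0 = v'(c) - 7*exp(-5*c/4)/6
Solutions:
 v(c) = C1 - 14*exp(-5*c/4)/15


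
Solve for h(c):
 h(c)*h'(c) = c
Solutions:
 h(c) = -sqrt(C1 + c^2)
 h(c) = sqrt(C1 + c^2)


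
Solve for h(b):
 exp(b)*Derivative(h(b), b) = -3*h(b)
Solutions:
 h(b) = C1*exp(3*exp(-b))


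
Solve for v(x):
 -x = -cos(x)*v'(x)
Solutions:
 v(x) = C1 + Integral(x/cos(x), x)


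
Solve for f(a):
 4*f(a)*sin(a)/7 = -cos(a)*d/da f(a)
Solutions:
 f(a) = C1*cos(a)^(4/7)


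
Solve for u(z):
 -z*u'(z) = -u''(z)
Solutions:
 u(z) = C1 + C2*erfi(sqrt(2)*z/2)


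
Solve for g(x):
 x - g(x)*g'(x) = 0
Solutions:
 g(x) = -sqrt(C1 + x^2)
 g(x) = sqrt(C1 + x^2)


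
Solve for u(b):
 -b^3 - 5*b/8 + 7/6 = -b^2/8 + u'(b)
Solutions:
 u(b) = C1 - b^4/4 + b^3/24 - 5*b^2/16 + 7*b/6


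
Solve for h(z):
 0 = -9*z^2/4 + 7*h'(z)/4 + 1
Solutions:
 h(z) = C1 + 3*z^3/7 - 4*z/7


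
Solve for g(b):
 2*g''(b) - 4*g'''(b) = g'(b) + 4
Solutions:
 g(b) = C1 - 4*b + (C2*sin(sqrt(3)*b/4) + C3*cos(sqrt(3)*b/4))*exp(b/4)


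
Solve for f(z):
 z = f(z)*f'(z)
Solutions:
 f(z) = -sqrt(C1 + z^2)
 f(z) = sqrt(C1 + z^2)


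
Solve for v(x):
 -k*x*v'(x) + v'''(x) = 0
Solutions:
 v(x) = C1 + Integral(C2*airyai(k^(1/3)*x) + C3*airybi(k^(1/3)*x), x)


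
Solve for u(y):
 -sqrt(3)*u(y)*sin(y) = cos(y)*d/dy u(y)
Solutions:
 u(y) = C1*cos(y)^(sqrt(3))


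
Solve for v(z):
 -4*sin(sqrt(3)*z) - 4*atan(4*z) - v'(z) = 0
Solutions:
 v(z) = C1 - 4*z*atan(4*z) + log(16*z^2 + 1)/2 + 4*sqrt(3)*cos(sqrt(3)*z)/3


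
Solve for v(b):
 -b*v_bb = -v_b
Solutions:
 v(b) = C1 + C2*b^2


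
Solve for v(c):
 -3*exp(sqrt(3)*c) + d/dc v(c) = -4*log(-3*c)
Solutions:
 v(c) = C1 - 4*c*log(-c) + 4*c*(1 - log(3)) + sqrt(3)*exp(sqrt(3)*c)


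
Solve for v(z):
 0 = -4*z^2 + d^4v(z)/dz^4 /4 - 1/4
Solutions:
 v(z) = C1 + C2*z + C3*z^2 + C4*z^3 + 2*z^6/45 + z^4/24


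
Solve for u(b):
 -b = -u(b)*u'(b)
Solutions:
 u(b) = -sqrt(C1 + b^2)
 u(b) = sqrt(C1 + b^2)


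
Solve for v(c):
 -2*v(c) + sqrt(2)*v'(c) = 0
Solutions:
 v(c) = C1*exp(sqrt(2)*c)


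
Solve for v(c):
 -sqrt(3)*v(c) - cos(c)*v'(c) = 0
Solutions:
 v(c) = C1*(sin(c) - 1)^(sqrt(3)/2)/(sin(c) + 1)^(sqrt(3)/2)


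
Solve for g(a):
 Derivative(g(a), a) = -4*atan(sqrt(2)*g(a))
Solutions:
 Integral(1/atan(sqrt(2)*_y), (_y, g(a))) = C1 - 4*a


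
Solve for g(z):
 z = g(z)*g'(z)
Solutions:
 g(z) = -sqrt(C1 + z^2)
 g(z) = sqrt(C1 + z^2)


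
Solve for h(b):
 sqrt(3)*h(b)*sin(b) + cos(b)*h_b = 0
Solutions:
 h(b) = C1*cos(b)^(sqrt(3))


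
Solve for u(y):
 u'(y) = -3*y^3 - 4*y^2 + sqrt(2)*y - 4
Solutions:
 u(y) = C1 - 3*y^4/4 - 4*y^3/3 + sqrt(2)*y^2/2 - 4*y


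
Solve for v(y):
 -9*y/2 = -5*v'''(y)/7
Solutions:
 v(y) = C1 + C2*y + C3*y^2 + 21*y^4/80


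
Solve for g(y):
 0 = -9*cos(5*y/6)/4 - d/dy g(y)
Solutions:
 g(y) = C1 - 27*sin(5*y/6)/10


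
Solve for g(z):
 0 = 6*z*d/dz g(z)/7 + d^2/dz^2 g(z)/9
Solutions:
 g(z) = C1 + C2*erf(3*sqrt(21)*z/7)


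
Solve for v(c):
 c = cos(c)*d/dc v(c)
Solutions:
 v(c) = C1 + Integral(c/cos(c), c)


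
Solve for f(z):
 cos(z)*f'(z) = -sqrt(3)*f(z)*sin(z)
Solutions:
 f(z) = C1*cos(z)^(sqrt(3))


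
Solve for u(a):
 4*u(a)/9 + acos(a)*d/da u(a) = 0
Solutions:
 u(a) = C1*exp(-4*Integral(1/acos(a), a)/9)


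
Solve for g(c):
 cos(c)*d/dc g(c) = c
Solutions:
 g(c) = C1 + Integral(c/cos(c), c)


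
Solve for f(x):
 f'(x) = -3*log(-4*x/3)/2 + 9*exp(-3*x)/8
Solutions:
 f(x) = C1 - 3*x*log(-x)/2 + x*(-3*log(2) + 3/2 + 3*log(3)/2) - 3*exp(-3*x)/8


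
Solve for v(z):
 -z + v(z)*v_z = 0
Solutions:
 v(z) = -sqrt(C1 + z^2)
 v(z) = sqrt(C1 + z^2)


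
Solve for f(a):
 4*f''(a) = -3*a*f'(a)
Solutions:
 f(a) = C1 + C2*erf(sqrt(6)*a/4)


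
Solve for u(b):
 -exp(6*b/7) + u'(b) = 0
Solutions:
 u(b) = C1 + 7*exp(6*b/7)/6


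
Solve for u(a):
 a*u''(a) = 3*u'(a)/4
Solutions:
 u(a) = C1 + C2*a^(7/4)


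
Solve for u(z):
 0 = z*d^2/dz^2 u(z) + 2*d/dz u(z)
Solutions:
 u(z) = C1 + C2/z


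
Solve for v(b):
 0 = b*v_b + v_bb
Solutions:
 v(b) = C1 + C2*erf(sqrt(2)*b/2)


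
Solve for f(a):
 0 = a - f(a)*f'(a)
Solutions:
 f(a) = -sqrt(C1 + a^2)
 f(a) = sqrt(C1 + a^2)


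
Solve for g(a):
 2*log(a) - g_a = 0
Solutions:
 g(a) = C1 + 2*a*log(a) - 2*a


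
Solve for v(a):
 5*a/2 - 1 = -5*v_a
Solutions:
 v(a) = C1 - a^2/4 + a/5


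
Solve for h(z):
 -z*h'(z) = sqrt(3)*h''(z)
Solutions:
 h(z) = C1 + C2*erf(sqrt(2)*3^(3/4)*z/6)


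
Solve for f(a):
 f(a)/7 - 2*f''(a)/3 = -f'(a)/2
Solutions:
 f(a) = C1*exp(a*(21 - sqrt(1113))/56) + C2*exp(a*(21 + sqrt(1113))/56)


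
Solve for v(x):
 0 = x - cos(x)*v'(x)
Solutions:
 v(x) = C1 + Integral(x/cos(x), x)


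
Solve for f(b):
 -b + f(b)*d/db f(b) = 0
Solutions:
 f(b) = -sqrt(C1 + b^2)
 f(b) = sqrt(C1 + b^2)


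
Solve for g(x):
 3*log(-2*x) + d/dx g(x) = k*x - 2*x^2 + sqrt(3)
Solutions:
 g(x) = C1 + k*x^2/2 - 2*x^3/3 - 3*x*log(-x) + x*(-3*log(2) + sqrt(3) + 3)


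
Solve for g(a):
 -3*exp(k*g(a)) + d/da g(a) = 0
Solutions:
 g(a) = Piecewise((log(-1/(C1*k + 3*a*k))/k, Ne(k, 0)), (nan, True))
 g(a) = Piecewise((C1 + 3*a, Eq(k, 0)), (nan, True))


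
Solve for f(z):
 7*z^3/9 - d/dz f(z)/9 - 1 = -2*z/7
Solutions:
 f(z) = C1 + 7*z^4/4 + 9*z^2/7 - 9*z


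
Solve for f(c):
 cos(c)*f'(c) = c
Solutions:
 f(c) = C1 + Integral(c/cos(c), c)


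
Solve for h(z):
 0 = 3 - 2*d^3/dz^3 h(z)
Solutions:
 h(z) = C1 + C2*z + C3*z^2 + z^3/4


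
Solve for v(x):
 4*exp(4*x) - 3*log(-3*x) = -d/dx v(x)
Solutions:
 v(x) = C1 + 3*x*log(-x) + 3*x*(-1 + log(3)) - exp(4*x)


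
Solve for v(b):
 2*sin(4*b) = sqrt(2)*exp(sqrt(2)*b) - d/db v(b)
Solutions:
 v(b) = C1 + exp(sqrt(2)*b) + cos(4*b)/2


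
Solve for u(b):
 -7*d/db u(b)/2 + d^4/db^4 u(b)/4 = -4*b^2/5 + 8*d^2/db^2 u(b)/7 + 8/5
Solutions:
 u(b) = C1 + C2*exp(-b*(32/(sqrt(8841441)/441 + 7)^(1/3) + 21*(sqrt(8841441)/441 + 7)^(1/3))/42)*sin(sqrt(3)*b*(-21*(sqrt(8841441)/441 + 7)^(1/3) + 32/(sqrt(8841441)/441 + 7)^(1/3))/42) + C3*exp(-b*(32/(sqrt(8841441)/441 + 7)^(1/3) + 21*(sqrt(8841441)/441 + 7)^(1/3))/42)*cos(sqrt(3)*b*(-21*(sqrt(8841441)/441 + 7)^(1/3) + 32/(sqrt(8841441)/441 + 7)^(1/3))/42) + C4*exp(b*(32/(21*(sqrt(8841441)/441 + 7)^(1/3)) + (sqrt(8841441)/441 + 7)^(1/3))) + 8*b^3/105 - 128*b^2/1715 - 6864*b/16807


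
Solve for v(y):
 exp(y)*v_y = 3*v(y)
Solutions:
 v(y) = C1*exp(-3*exp(-y))


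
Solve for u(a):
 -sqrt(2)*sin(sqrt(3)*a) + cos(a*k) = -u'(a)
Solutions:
 u(a) = C1 - sqrt(6)*cos(sqrt(3)*a)/3 - sin(a*k)/k


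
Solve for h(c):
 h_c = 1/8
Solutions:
 h(c) = C1 + c/8


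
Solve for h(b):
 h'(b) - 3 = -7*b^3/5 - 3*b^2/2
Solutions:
 h(b) = C1 - 7*b^4/20 - b^3/2 + 3*b


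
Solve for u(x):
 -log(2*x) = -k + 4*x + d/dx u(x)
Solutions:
 u(x) = C1 + k*x - 2*x^2 - x*log(x) - x*log(2) + x


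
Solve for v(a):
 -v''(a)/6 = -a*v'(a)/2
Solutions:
 v(a) = C1 + C2*erfi(sqrt(6)*a/2)


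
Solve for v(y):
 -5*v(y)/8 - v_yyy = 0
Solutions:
 v(y) = C3*exp(-5^(1/3)*y/2) + (C1*sin(sqrt(3)*5^(1/3)*y/4) + C2*cos(sqrt(3)*5^(1/3)*y/4))*exp(5^(1/3)*y/4)


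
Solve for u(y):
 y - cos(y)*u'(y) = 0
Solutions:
 u(y) = C1 + Integral(y/cos(y), y)


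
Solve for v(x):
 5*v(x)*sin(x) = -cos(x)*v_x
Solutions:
 v(x) = C1*cos(x)^5


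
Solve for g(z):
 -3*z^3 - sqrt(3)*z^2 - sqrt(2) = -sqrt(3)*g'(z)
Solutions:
 g(z) = C1 + sqrt(3)*z^4/4 + z^3/3 + sqrt(6)*z/3


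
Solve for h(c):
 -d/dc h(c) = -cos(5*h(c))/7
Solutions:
 -c/7 - log(sin(5*h(c)) - 1)/10 + log(sin(5*h(c)) + 1)/10 = C1


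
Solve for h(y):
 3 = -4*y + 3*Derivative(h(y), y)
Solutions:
 h(y) = C1 + 2*y^2/3 + y


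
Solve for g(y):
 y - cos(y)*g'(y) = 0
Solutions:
 g(y) = C1 + Integral(y/cos(y), y)


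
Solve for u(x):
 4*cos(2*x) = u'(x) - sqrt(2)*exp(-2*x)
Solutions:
 u(x) = C1 + 2*sin(2*x) - sqrt(2)*exp(-2*x)/2


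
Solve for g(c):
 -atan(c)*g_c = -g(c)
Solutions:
 g(c) = C1*exp(Integral(1/atan(c), c))


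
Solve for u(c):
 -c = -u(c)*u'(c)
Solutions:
 u(c) = -sqrt(C1 + c^2)
 u(c) = sqrt(C1 + c^2)


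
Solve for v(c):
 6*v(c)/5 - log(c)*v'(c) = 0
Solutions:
 v(c) = C1*exp(6*li(c)/5)


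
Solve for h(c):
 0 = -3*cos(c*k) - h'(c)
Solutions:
 h(c) = C1 - 3*sin(c*k)/k


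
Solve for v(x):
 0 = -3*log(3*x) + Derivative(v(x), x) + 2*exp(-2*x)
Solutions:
 v(x) = C1 + 3*x*log(x) + 3*x*(-1 + log(3)) + exp(-2*x)


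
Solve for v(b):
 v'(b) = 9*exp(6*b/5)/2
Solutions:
 v(b) = C1 + 15*exp(6*b/5)/4


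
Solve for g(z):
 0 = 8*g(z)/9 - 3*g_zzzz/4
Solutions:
 g(z) = C1*exp(-2*6^(1/4)*z/3) + C2*exp(2*6^(1/4)*z/3) + C3*sin(2*6^(1/4)*z/3) + C4*cos(2*6^(1/4)*z/3)


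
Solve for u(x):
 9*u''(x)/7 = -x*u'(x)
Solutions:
 u(x) = C1 + C2*erf(sqrt(14)*x/6)


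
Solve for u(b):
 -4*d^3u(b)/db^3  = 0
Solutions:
 u(b) = C1 + C2*b + C3*b^2


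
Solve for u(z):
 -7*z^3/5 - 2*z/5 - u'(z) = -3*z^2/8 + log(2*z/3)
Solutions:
 u(z) = C1 - 7*z^4/20 + z^3/8 - z^2/5 - z*log(z) + z*log(3/2) + z


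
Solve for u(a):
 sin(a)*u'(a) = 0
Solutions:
 u(a) = C1


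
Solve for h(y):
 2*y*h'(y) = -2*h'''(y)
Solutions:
 h(y) = C1 + Integral(C2*airyai(-y) + C3*airybi(-y), y)


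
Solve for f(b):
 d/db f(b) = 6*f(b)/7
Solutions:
 f(b) = C1*exp(6*b/7)


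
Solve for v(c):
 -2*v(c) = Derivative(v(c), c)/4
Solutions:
 v(c) = C1*exp(-8*c)


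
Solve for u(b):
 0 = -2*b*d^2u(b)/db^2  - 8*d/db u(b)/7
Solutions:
 u(b) = C1 + C2*b^(3/7)


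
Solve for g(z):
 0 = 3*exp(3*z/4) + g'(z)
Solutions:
 g(z) = C1 - 4*exp(3*z/4)


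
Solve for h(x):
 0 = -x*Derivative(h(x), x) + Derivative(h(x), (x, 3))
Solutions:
 h(x) = C1 + Integral(C2*airyai(x) + C3*airybi(x), x)


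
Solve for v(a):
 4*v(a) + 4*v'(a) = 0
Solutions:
 v(a) = C1*exp(-a)


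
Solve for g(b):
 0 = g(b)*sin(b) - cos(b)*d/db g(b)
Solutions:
 g(b) = C1/cos(b)


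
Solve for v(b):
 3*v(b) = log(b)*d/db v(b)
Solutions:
 v(b) = C1*exp(3*li(b))


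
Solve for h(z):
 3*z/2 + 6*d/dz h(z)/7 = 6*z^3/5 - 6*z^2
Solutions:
 h(z) = C1 + 7*z^4/20 - 7*z^3/3 - 7*z^2/8


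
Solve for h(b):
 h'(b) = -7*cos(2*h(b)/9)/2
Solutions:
 7*b/2 - 9*log(sin(2*h(b)/9) - 1)/4 + 9*log(sin(2*h(b)/9) + 1)/4 = C1


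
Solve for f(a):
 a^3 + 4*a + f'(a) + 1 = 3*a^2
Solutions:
 f(a) = C1 - a^4/4 + a^3 - 2*a^2 - a


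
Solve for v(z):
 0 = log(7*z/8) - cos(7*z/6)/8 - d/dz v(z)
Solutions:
 v(z) = C1 + z*log(z) - 3*z*log(2) - z + z*log(7) - 3*sin(7*z/6)/28


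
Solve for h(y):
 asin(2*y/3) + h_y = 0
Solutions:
 h(y) = C1 - y*asin(2*y/3) - sqrt(9 - 4*y^2)/2


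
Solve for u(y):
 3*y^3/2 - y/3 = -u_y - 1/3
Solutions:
 u(y) = C1 - 3*y^4/8 + y^2/6 - y/3


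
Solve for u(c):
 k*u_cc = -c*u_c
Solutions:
 u(c) = C1 + C2*sqrt(k)*erf(sqrt(2)*c*sqrt(1/k)/2)


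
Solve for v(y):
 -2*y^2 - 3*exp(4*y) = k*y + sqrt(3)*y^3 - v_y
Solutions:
 v(y) = C1 + k*y^2/2 + sqrt(3)*y^4/4 + 2*y^3/3 + 3*exp(4*y)/4


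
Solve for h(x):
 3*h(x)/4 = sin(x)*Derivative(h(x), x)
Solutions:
 h(x) = C1*(cos(x) - 1)^(3/8)/(cos(x) + 1)^(3/8)


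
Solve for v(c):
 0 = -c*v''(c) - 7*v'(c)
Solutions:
 v(c) = C1 + C2/c^6


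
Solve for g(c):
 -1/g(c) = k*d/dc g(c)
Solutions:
 g(c) = -sqrt(C1 - 2*c/k)
 g(c) = sqrt(C1 - 2*c/k)


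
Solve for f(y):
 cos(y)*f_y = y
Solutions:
 f(y) = C1 + Integral(y/cos(y), y)


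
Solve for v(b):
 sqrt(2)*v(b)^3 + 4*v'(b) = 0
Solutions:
 v(b) = -sqrt(2)*sqrt(-1/(C1 - sqrt(2)*b))
 v(b) = sqrt(2)*sqrt(-1/(C1 - sqrt(2)*b))


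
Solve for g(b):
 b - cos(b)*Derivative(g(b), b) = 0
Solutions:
 g(b) = C1 + Integral(b/cos(b), b)


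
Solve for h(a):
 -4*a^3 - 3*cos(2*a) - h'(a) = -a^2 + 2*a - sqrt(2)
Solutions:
 h(a) = C1 - a^4 + a^3/3 - a^2 + sqrt(2)*a - 3*sin(2*a)/2


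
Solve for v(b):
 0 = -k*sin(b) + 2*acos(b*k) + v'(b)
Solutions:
 v(b) = C1 - k*cos(b) - 2*Piecewise((b*acos(b*k) - sqrt(-b^2*k^2 + 1)/k, Ne(k, 0)), (pi*b/2, True))


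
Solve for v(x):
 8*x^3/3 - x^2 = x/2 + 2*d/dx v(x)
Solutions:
 v(x) = C1 + x^4/3 - x^3/6 - x^2/8


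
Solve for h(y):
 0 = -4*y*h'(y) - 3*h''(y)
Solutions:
 h(y) = C1 + C2*erf(sqrt(6)*y/3)


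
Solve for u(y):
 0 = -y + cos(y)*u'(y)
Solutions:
 u(y) = C1 + Integral(y/cos(y), y)


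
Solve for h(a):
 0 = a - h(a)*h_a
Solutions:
 h(a) = -sqrt(C1 + a^2)
 h(a) = sqrt(C1 + a^2)


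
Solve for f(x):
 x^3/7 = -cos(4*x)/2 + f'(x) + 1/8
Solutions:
 f(x) = C1 + x^4/28 - x/8 + sin(4*x)/8


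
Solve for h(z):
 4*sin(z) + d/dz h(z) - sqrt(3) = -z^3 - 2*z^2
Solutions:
 h(z) = C1 - z^4/4 - 2*z^3/3 + sqrt(3)*z + 4*cos(z)


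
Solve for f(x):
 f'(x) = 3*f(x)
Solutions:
 f(x) = C1*exp(3*x)


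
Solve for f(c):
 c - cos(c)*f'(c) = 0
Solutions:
 f(c) = C1 + Integral(c/cos(c), c)


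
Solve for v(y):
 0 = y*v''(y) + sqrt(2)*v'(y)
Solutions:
 v(y) = C1 + C2*y^(1 - sqrt(2))


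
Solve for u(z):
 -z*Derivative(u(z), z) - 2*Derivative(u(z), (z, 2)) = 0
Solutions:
 u(z) = C1 + C2*erf(z/2)


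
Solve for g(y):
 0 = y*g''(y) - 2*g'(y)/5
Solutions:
 g(y) = C1 + C2*y^(7/5)


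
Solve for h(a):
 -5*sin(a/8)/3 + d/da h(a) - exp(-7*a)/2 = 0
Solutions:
 h(a) = C1 - 40*cos(a/8)/3 - exp(-7*a)/14


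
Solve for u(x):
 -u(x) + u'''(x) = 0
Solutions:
 u(x) = C3*exp(x) + (C1*sin(sqrt(3)*x/2) + C2*cos(sqrt(3)*x/2))*exp(-x/2)


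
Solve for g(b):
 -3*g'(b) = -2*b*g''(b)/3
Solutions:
 g(b) = C1 + C2*b^(11/2)


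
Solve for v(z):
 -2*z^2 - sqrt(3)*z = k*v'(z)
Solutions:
 v(z) = C1 - 2*z^3/(3*k) - sqrt(3)*z^2/(2*k)


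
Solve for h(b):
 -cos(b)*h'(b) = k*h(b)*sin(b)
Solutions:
 h(b) = C1*exp(k*log(cos(b)))


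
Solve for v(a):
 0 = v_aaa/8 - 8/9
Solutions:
 v(a) = C1 + C2*a + C3*a^2 + 32*a^3/27


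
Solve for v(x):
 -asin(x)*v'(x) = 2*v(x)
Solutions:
 v(x) = C1*exp(-2*Integral(1/asin(x), x))


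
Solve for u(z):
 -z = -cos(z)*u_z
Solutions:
 u(z) = C1 + Integral(z/cos(z), z)


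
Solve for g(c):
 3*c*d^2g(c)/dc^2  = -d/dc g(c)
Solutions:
 g(c) = C1 + C2*c^(2/3)


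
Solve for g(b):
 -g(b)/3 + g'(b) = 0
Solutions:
 g(b) = C1*exp(b/3)


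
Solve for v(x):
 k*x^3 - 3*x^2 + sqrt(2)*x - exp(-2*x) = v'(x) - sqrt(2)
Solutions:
 v(x) = C1 + k*x^4/4 - x^3 + sqrt(2)*x^2/2 + sqrt(2)*x + exp(-2*x)/2


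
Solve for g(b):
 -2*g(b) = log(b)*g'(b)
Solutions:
 g(b) = C1*exp(-2*li(b))


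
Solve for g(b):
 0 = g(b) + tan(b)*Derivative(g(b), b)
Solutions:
 g(b) = C1/sin(b)


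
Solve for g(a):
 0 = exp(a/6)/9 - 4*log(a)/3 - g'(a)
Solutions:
 g(a) = C1 - 4*a*log(a)/3 + 4*a/3 + 2*exp(a/6)/3


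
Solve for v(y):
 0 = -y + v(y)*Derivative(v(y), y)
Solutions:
 v(y) = -sqrt(C1 + y^2)
 v(y) = sqrt(C1 + y^2)


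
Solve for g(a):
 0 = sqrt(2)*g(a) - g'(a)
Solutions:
 g(a) = C1*exp(sqrt(2)*a)


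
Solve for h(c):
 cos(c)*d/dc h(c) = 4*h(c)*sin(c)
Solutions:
 h(c) = C1/cos(c)^4


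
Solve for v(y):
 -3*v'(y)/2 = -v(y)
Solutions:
 v(y) = C1*exp(2*y/3)


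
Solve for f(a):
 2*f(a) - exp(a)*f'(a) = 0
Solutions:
 f(a) = C1*exp(-2*exp(-a))


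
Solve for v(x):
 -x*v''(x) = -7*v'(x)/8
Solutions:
 v(x) = C1 + C2*x^(15/8)


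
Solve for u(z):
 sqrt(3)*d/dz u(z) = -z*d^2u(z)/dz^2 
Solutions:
 u(z) = C1 + C2*z^(1 - sqrt(3))


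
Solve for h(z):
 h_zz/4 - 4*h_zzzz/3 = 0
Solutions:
 h(z) = C1 + C2*z + C3*exp(-sqrt(3)*z/4) + C4*exp(sqrt(3)*z/4)


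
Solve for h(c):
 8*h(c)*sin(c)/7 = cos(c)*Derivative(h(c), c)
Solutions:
 h(c) = C1/cos(c)^(8/7)


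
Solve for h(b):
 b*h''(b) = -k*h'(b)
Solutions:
 h(b) = C1 + b^(1 - re(k))*(C2*sin(log(b)*Abs(im(k))) + C3*cos(log(b)*im(k)))


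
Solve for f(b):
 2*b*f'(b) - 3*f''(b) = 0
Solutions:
 f(b) = C1 + C2*erfi(sqrt(3)*b/3)


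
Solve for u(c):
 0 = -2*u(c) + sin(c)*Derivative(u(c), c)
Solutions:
 u(c) = C1*(cos(c) - 1)/(cos(c) + 1)


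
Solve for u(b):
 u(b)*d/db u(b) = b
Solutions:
 u(b) = -sqrt(C1 + b^2)
 u(b) = sqrt(C1 + b^2)


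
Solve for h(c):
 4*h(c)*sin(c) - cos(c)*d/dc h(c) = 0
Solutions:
 h(c) = C1/cos(c)^4


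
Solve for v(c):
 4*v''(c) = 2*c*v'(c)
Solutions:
 v(c) = C1 + C2*erfi(c/2)


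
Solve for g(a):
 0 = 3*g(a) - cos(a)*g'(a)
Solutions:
 g(a) = C1*(sin(a) + 1)^(3/2)/(sin(a) - 1)^(3/2)


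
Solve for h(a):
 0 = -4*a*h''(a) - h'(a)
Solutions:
 h(a) = C1 + C2*a^(3/4)


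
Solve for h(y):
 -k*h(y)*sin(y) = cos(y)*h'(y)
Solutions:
 h(y) = C1*exp(k*log(cos(y)))


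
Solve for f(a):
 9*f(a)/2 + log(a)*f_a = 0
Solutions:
 f(a) = C1*exp(-9*li(a)/2)


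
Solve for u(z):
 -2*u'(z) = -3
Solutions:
 u(z) = C1 + 3*z/2


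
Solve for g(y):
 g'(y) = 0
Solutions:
 g(y) = C1


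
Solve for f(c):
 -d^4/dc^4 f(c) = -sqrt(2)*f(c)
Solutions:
 f(c) = C1*exp(-2^(1/8)*c) + C2*exp(2^(1/8)*c) + C3*sin(2^(1/8)*c) + C4*cos(2^(1/8)*c)


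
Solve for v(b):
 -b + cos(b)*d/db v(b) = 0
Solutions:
 v(b) = C1 + Integral(b/cos(b), b)


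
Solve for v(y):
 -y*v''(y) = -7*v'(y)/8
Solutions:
 v(y) = C1 + C2*y^(15/8)


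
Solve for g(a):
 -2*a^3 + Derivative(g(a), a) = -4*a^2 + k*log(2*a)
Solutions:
 g(a) = C1 + a^4/2 - 4*a^3/3 + a*k*log(a) - a*k + a*k*log(2)


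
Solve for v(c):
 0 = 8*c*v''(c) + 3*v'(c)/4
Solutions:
 v(c) = C1 + C2*c^(29/32)


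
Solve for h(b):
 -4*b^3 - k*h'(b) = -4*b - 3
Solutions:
 h(b) = C1 - b^4/k + 2*b^2/k + 3*b/k


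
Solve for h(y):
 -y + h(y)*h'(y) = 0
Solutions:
 h(y) = -sqrt(C1 + y^2)
 h(y) = sqrt(C1 + y^2)


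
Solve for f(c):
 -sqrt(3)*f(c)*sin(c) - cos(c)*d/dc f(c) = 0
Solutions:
 f(c) = C1*cos(c)^(sqrt(3))


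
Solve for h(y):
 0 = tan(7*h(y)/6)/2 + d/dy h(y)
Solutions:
 h(y) = -6*asin(C1*exp(-7*y/12))/7 + 6*pi/7
 h(y) = 6*asin(C1*exp(-7*y/12))/7


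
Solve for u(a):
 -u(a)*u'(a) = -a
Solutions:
 u(a) = -sqrt(C1 + a^2)
 u(a) = sqrt(C1 + a^2)


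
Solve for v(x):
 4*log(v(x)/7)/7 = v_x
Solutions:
 7*Integral(1/(-log(_y) + log(7)), (_y, v(x)))/4 = C1 - x


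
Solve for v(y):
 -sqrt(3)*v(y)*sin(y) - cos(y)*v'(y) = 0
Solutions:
 v(y) = C1*cos(y)^(sqrt(3))


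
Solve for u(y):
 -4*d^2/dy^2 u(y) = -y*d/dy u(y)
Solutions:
 u(y) = C1 + C2*erfi(sqrt(2)*y/4)


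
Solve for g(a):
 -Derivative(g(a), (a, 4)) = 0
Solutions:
 g(a) = C1 + C2*a + C3*a^2 + C4*a^3


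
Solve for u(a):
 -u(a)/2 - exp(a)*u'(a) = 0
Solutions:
 u(a) = C1*exp(exp(-a)/2)


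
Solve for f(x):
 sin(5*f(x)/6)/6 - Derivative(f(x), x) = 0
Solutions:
 -x/6 + 3*log(cos(5*f(x)/6) - 1)/5 - 3*log(cos(5*f(x)/6) + 1)/5 = C1


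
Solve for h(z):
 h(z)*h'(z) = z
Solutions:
 h(z) = -sqrt(C1 + z^2)
 h(z) = sqrt(C1 + z^2)


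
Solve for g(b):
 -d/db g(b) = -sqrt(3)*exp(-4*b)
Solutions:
 g(b) = C1 - sqrt(3)*exp(-4*b)/4


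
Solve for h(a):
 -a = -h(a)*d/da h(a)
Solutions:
 h(a) = -sqrt(C1 + a^2)
 h(a) = sqrt(C1 + a^2)


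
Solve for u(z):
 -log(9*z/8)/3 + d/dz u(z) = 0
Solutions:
 u(z) = C1 + z*log(z)/3 - z*log(2) - z/3 + 2*z*log(3)/3


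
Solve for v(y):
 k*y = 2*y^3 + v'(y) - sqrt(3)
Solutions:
 v(y) = C1 + k*y^2/2 - y^4/2 + sqrt(3)*y


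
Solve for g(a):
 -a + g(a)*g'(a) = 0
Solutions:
 g(a) = -sqrt(C1 + a^2)
 g(a) = sqrt(C1 + a^2)


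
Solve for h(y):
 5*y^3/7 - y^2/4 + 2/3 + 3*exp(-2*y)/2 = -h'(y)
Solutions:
 h(y) = C1 - 5*y^4/28 + y^3/12 - 2*y/3 + 3*exp(-2*y)/4


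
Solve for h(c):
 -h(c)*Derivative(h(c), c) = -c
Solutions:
 h(c) = -sqrt(C1 + c^2)
 h(c) = sqrt(C1 + c^2)


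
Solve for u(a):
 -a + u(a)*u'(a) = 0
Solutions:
 u(a) = -sqrt(C1 + a^2)
 u(a) = sqrt(C1 + a^2)


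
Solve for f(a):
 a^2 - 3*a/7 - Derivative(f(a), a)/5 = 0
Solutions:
 f(a) = C1 + 5*a^3/3 - 15*a^2/14


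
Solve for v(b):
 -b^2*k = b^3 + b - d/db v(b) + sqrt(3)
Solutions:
 v(b) = C1 + b^4/4 + b^3*k/3 + b^2/2 + sqrt(3)*b


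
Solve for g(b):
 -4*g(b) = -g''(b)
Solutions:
 g(b) = C1*exp(-2*b) + C2*exp(2*b)


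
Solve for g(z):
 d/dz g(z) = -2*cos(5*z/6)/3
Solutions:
 g(z) = C1 - 4*sin(5*z/6)/5


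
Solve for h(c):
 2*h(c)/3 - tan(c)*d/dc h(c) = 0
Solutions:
 h(c) = C1*sin(c)^(2/3)


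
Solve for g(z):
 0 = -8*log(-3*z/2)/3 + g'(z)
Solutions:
 g(z) = C1 + 8*z*log(-z)/3 + 8*z*(-1 - log(2) + log(3))/3


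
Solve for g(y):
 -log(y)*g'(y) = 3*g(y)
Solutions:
 g(y) = C1*exp(-3*li(y))


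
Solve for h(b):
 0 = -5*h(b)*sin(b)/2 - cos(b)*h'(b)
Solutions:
 h(b) = C1*cos(b)^(5/2)


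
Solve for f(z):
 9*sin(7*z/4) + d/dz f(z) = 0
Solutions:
 f(z) = C1 + 36*cos(7*z/4)/7


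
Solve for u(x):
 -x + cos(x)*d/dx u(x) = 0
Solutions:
 u(x) = C1 + Integral(x/cos(x), x)


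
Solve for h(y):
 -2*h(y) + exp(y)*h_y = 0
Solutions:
 h(y) = C1*exp(-2*exp(-y))


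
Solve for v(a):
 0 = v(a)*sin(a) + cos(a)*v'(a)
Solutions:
 v(a) = C1*cos(a)


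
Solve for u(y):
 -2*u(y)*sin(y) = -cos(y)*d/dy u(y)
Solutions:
 u(y) = C1/cos(y)^2


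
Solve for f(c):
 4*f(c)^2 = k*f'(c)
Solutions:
 f(c) = -k/(C1*k + 4*c)


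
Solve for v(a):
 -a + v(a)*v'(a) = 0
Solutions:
 v(a) = -sqrt(C1 + a^2)
 v(a) = sqrt(C1 + a^2)


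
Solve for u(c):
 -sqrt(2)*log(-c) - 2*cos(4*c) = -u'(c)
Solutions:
 u(c) = C1 + sqrt(2)*c*(log(-c) - 1) + sin(4*c)/2


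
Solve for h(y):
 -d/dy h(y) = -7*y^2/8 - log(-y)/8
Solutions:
 h(y) = C1 + 7*y^3/24 + y*log(-y)/8 - y/8


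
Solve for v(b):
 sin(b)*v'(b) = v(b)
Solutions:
 v(b) = C1*sqrt(cos(b) - 1)/sqrt(cos(b) + 1)


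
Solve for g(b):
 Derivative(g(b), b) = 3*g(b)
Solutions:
 g(b) = C1*exp(3*b)


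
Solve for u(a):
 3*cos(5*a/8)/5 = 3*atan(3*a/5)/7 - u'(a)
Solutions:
 u(a) = C1 + 3*a*atan(3*a/5)/7 - 5*log(9*a^2 + 25)/14 - 24*sin(5*a/8)/25


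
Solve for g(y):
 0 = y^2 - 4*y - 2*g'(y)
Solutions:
 g(y) = C1 + y^3/6 - y^2


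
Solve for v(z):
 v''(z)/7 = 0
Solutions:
 v(z) = C1 + C2*z


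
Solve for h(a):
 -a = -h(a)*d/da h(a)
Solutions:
 h(a) = -sqrt(C1 + a^2)
 h(a) = sqrt(C1 + a^2)


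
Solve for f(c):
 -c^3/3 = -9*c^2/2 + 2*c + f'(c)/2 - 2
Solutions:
 f(c) = C1 - c^4/6 + 3*c^3 - 2*c^2 + 4*c


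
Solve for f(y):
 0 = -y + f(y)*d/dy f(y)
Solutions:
 f(y) = -sqrt(C1 + y^2)
 f(y) = sqrt(C1 + y^2)


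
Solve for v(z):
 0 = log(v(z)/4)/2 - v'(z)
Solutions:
 2*Integral(1/(-log(_y) + 2*log(2)), (_y, v(z))) = C1 - z


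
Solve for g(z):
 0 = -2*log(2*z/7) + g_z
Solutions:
 g(z) = C1 + 2*z*log(z) + z*log(4/49) - 2*z


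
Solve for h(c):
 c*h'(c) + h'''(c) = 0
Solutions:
 h(c) = C1 + Integral(C2*airyai(-c) + C3*airybi(-c), c)


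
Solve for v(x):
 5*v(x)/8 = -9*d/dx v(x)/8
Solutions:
 v(x) = C1*exp(-5*x/9)


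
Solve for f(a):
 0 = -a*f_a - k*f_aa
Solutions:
 f(a) = C1 + C2*sqrt(k)*erf(sqrt(2)*a*sqrt(1/k)/2)


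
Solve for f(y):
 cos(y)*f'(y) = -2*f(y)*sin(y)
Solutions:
 f(y) = C1*cos(y)^2


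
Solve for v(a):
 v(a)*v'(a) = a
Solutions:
 v(a) = -sqrt(C1 + a^2)
 v(a) = sqrt(C1 + a^2)


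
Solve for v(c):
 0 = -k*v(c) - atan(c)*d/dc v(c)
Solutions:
 v(c) = C1*exp(-k*Integral(1/atan(c), c))


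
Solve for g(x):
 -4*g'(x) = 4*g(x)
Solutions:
 g(x) = C1*exp(-x)


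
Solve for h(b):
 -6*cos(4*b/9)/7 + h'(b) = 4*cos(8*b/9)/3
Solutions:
 h(b) = C1 + 27*sin(4*b/9)/14 + 3*sin(8*b/9)/2


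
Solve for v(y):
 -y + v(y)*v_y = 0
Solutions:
 v(y) = -sqrt(C1 + y^2)
 v(y) = sqrt(C1 + y^2)


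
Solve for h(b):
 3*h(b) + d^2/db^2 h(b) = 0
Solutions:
 h(b) = C1*sin(sqrt(3)*b) + C2*cos(sqrt(3)*b)


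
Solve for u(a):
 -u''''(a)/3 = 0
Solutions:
 u(a) = C1 + C2*a + C3*a^2 + C4*a^3


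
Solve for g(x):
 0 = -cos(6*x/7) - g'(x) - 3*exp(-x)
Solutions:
 g(x) = C1 - 7*sin(6*x/7)/6 + 3*exp(-x)


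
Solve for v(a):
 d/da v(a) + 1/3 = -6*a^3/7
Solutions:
 v(a) = C1 - 3*a^4/14 - a/3


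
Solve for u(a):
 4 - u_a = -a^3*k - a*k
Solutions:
 u(a) = C1 + a^4*k/4 + a^2*k/2 + 4*a


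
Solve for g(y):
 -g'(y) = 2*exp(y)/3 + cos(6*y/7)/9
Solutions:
 g(y) = C1 - 2*exp(y)/3 - 7*sin(6*y/7)/54


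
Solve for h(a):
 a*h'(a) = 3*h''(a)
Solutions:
 h(a) = C1 + C2*erfi(sqrt(6)*a/6)


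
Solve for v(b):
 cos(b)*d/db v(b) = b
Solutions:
 v(b) = C1 + Integral(b/cos(b), b)


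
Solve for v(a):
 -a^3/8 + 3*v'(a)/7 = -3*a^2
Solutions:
 v(a) = C1 + 7*a^4/96 - 7*a^3/3


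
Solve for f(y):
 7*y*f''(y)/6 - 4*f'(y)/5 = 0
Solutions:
 f(y) = C1 + C2*y^(59/35)


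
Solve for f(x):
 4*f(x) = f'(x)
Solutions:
 f(x) = C1*exp(4*x)


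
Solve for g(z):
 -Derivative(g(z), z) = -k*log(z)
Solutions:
 g(z) = C1 + k*z*log(z) - k*z


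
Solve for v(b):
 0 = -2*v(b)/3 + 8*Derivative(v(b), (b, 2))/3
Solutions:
 v(b) = C1*exp(-b/2) + C2*exp(b/2)


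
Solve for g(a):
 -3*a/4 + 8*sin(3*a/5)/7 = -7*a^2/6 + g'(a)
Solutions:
 g(a) = C1 + 7*a^3/18 - 3*a^2/8 - 40*cos(3*a/5)/21


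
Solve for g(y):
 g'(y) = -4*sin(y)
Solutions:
 g(y) = C1 + 4*cos(y)


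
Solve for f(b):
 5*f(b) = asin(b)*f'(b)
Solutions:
 f(b) = C1*exp(5*Integral(1/asin(b), b))


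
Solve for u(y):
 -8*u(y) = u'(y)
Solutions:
 u(y) = C1*exp(-8*y)


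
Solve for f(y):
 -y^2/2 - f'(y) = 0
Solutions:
 f(y) = C1 - y^3/6


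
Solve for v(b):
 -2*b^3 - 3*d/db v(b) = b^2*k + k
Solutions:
 v(b) = C1 - b^4/6 - b^3*k/9 - b*k/3


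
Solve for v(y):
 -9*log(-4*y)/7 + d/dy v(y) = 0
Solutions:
 v(y) = C1 + 9*y*log(-y)/7 + 9*y*(-1 + 2*log(2))/7


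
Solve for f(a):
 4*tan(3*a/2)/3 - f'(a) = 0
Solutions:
 f(a) = C1 - 8*log(cos(3*a/2))/9


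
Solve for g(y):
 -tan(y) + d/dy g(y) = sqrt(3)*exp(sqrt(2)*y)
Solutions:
 g(y) = C1 + sqrt(6)*exp(sqrt(2)*y)/2 - log(cos(y))


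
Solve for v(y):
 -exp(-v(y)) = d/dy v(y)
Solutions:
 v(y) = log(C1 - y)


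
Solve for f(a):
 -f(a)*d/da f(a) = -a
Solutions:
 f(a) = -sqrt(C1 + a^2)
 f(a) = sqrt(C1 + a^2)


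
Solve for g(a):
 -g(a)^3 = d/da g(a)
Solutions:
 g(a) = -sqrt(2)*sqrt(-1/(C1 - a))/2
 g(a) = sqrt(2)*sqrt(-1/(C1 - a))/2


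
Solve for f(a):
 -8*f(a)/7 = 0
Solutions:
 f(a) = 0


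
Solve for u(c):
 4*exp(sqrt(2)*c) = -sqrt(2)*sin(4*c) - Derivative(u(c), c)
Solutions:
 u(c) = C1 - 2*sqrt(2)*exp(sqrt(2)*c) + sqrt(2)*cos(4*c)/4


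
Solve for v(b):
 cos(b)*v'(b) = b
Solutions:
 v(b) = C1 + Integral(b/cos(b), b)


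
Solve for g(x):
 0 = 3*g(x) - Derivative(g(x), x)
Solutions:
 g(x) = C1*exp(3*x)


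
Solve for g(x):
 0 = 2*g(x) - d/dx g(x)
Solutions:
 g(x) = C1*exp(2*x)


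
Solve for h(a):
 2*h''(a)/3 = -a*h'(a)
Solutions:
 h(a) = C1 + C2*erf(sqrt(3)*a/2)


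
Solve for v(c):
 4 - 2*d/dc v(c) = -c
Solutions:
 v(c) = C1 + c^2/4 + 2*c


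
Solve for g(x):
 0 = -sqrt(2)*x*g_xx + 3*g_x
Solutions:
 g(x) = C1 + C2*x^(1 + 3*sqrt(2)/2)


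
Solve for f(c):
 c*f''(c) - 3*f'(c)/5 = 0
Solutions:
 f(c) = C1 + C2*c^(8/5)


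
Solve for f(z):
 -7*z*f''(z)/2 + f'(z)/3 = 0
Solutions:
 f(z) = C1 + C2*z^(23/21)


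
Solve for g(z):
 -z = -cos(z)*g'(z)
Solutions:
 g(z) = C1 + Integral(z/cos(z), z)


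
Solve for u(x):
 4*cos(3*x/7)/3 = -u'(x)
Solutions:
 u(x) = C1 - 28*sin(3*x/7)/9


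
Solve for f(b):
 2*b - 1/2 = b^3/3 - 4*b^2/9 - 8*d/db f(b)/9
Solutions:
 f(b) = C1 + 3*b^4/32 - b^3/6 - 9*b^2/8 + 9*b/16


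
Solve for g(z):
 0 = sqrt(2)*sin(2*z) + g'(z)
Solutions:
 g(z) = C1 + sqrt(2)*cos(2*z)/2


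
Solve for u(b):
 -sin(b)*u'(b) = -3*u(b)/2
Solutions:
 u(b) = C1*(cos(b) - 1)^(3/4)/(cos(b) + 1)^(3/4)


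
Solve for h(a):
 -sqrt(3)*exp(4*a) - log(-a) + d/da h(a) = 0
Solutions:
 h(a) = C1 + a*log(-a) - a + sqrt(3)*exp(4*a)/4


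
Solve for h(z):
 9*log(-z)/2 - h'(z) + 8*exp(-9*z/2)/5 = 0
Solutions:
 h(z) = C1 + 9*z*log(-z)/2 - 9*z/2 - 16*exp(-9*z/2)/45


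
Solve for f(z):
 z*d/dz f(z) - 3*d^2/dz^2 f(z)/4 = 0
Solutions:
 f(z) = C1 + C2*erfi(sqrt(6)*z/3)


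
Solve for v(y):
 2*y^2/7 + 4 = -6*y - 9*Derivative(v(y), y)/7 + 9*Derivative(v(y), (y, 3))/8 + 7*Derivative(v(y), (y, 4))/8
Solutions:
 v(y) = C1 + C2*exp(-y*(3*3^(1/3)/(2*sqrt(154) + 25)^(1/3) + 6 + 3^(2/3)*(2*sqrt(154) + 25)^(1/3))/14)*sin(3*3^(1/6)*y*(-(2*sqrt(154) + 25)^(1/3) + 3^(2/3)/(2*sqrt(154) + 25)^(1/3))/14) + C3*exp(-y*(3*3^(1/3)/(2*sqrt(154) + 25)^(1/3) + 6 + 3^(2/3)*(2*sqrt(154) + 25)^(1/3))/14)*cos(3*3^(1/6)*y*(-(2*sqrt(154) + 25)^(1/3) + 3^(2/3)/(2*sqrt(154) + 25)^(1/3))/14) + C4*exp(y*(-3 + 3*3^(1/3)/(2*sqrt(154) + 25)^(1/3) + 3^(2/3)*(2*sqrt(154) + 25)^(1/3))/7) - 2*y^3/27 - 7*y^2/3 - 7*y/2


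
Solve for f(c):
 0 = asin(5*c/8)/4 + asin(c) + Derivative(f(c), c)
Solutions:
 f(c) = C1 - c*asin(5*c/8)/4 - c*asin(c) - sqrt(1 - c^2) - sqrt(64 - 25*c^2)/20


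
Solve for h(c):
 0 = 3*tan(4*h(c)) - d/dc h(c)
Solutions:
 h(c) = -asin(C1*exp(12*c))/4 + pi/4
 h(c) = asin(C1*exp(12*c))/4


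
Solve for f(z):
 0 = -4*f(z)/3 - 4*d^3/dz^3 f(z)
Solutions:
 f(z) = C3*exp(-3^(2/3)*z/3) + (C1*sin(3^(1/6)*z/2) + C2*cos(3^(1/6)*z/2))*exp(3^(2/3)*z/6)


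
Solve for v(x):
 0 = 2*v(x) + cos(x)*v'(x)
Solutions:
 v(x) = C1*(sin(x) - 1)/(sin(x) + 1)


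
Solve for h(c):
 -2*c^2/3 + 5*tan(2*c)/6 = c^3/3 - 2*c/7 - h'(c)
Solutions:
 h(c) = C1 + c^4/12 + 2*c^3/9 - c^2/7 + 5*log(cos(2*c))/12


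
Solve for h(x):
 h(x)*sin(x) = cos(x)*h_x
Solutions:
 h(x) = C1/cos(x)


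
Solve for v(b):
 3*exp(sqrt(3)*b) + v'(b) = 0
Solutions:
 v(b) = C1 - sqrt(3)*exp(sqrt(3)*b)
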